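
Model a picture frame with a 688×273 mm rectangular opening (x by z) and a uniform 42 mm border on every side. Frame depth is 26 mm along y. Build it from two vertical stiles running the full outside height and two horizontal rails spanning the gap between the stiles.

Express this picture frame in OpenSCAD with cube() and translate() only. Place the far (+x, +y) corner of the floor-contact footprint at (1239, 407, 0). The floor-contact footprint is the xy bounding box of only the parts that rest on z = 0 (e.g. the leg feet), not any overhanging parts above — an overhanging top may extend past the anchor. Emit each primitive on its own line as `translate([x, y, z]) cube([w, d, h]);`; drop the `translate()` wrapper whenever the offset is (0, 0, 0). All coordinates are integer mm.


translate([467, 381, 0]) cube([42, 26, 357]);
translate([1197, 381, 0]) cube([42, 26, 357]);
translate([509, 381, 0]) cube([688, 26, 42]);
translate([509, 381, 315]) cube([688, 26, 42]);


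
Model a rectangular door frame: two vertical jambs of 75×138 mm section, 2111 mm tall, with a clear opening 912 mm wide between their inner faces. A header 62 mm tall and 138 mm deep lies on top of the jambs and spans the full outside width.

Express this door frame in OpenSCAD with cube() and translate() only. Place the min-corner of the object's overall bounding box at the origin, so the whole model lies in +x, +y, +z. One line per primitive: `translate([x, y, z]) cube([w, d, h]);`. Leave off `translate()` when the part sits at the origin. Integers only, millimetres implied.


cube([75, 138, 2111]);
translate([987, 0, 0]) cube([75, 138, 2111]);
translate([0, 0, 2111]) cube([1062, 138, 62]);


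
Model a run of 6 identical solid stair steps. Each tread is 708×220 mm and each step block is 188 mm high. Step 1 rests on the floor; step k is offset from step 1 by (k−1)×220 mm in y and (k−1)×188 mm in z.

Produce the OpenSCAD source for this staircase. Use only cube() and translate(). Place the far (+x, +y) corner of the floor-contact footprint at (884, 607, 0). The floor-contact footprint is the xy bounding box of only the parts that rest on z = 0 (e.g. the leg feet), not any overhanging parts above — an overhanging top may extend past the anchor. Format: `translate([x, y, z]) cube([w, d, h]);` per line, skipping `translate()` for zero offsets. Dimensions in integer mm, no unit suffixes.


translate([176, 387, 0]) cube([708, 220, 188]);
translate([176, 607, 188]) cube([708, 220, 188]);
translate([176, 827, 376]) cube([708, 220, 188]);
translate([176, 1047, 564]) cube([708, 220, 188]);
translate([176, 1267, 752]) cube([708, 220, 188]);
translate([176, 1487, 940]) cube([708, 220, 188]);


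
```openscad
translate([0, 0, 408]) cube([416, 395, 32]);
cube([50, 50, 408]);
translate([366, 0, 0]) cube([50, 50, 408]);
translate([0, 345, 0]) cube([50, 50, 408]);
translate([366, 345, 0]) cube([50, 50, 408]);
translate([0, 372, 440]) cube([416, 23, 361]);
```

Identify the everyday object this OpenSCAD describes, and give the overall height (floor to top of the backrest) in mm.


A chair. The overall height is 801 mm.

A slab on four corner posts with a tall panel at the back — a chair. The seat slab sits at z = 408 with thickness 32, and the 361 mm backrest starts at the seat top, so the overall height is 408 + 32 + 361 = 801 mm.


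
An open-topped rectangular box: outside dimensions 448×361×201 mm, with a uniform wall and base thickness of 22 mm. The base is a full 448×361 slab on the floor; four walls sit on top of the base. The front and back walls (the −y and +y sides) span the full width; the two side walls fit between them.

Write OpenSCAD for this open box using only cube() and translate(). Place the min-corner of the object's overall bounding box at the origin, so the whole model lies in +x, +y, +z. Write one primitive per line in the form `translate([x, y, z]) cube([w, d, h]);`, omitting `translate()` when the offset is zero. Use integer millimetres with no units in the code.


cube([448, 361, 22]);
translate([0, 0, 22]) cube([448, 22, 179]);
translate([0, 339, 22]) cube([448, 22, 179]);
translate([0, 22, 22]) cube([22, 317, 179]);
translate([426, 22, 22]) cube([22, 317, 179]);


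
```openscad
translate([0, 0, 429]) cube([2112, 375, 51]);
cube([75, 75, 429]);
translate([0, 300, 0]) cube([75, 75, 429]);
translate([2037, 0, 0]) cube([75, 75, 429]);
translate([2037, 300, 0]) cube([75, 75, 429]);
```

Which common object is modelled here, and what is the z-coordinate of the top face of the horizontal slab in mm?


A bench. The seat-top height is 480 mm.

A long slab on four corner posts — a bench. The slab sits at z = 429 with thickness 51, so the top is 429 + 51 = 480 mm.


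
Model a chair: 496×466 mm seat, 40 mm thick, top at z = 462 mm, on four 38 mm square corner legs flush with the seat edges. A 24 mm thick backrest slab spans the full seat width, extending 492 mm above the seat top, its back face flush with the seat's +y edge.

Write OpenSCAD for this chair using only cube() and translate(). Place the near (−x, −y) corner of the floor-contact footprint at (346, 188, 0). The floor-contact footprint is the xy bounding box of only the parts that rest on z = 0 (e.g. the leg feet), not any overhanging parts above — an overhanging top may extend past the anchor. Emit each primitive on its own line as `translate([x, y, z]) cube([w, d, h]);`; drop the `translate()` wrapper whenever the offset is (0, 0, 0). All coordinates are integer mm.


// leg_h = 462 - 40 = 422
translate([346, 188, 422]) cube([496, 466, 40]);
translate([346, 188, 0]) cube([38, 38, 422]);
translate([804, 188, 0]) cube([38, 38, 422]);
translate([346, 616, 0]) cube([38, 38, 422]);
translate([804, 616, 0]) cube([38, 38, 422]);
translate([346, 630, 462]) cube([496, 24, 492]);


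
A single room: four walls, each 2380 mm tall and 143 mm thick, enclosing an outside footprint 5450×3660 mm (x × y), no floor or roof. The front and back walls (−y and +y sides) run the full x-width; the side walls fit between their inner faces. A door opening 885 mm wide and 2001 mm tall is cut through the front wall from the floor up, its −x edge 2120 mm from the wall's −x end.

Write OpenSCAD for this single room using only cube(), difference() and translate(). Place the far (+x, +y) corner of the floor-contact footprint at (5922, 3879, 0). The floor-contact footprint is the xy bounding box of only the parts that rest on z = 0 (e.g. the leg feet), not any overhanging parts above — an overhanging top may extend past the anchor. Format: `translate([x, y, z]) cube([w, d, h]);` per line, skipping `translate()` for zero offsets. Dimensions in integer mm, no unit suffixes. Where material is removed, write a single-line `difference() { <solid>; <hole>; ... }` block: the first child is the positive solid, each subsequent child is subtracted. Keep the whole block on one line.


difference() { translate([472, 219, 0]) cube([5450, 143, 2380]); translate([2592, 219, 0]) cube([885, 143, 2001]); }
translate([472, 3736, 0]) cube([5450, 143, 2380]);
translate([472, 362, 0]) cube([143, 3374, 2380]);
translate([5779, 362, 0]) cube([143, 3374, 2380]);


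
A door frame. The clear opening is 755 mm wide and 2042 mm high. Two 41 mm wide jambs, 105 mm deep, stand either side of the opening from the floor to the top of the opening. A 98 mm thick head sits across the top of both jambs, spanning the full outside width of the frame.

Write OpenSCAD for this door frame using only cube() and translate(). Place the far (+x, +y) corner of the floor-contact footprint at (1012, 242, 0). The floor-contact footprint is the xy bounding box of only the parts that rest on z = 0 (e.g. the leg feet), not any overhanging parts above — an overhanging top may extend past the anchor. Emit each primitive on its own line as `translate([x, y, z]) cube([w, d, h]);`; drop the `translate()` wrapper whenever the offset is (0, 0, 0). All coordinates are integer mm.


translate([175, 137, 0]) cube([41, 105, 2042]);
translate([971, 137, 0]) cube([41, 105, 2042]);
translate([175, 137, 2042]) cube([837, 105, 98]);


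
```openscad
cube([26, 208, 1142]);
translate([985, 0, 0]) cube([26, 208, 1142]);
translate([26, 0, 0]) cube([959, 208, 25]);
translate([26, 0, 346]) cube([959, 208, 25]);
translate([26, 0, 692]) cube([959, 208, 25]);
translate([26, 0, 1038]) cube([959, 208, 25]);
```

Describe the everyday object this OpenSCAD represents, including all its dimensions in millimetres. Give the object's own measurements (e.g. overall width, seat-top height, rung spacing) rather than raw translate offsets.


An open bookshelf. Two side panels, each 26 mm thick, 208 mm deep and 1142 mm tall, stand 1011 mm apart (outside-to-outside). Between them sit 4 shelves, each 25 mm thick and 208 mm deep, spanning the full gap between the sides. The bottom shelf rests on the floor (its underside at z = 0) and the clear gap between one shelf's top and the next shelf's underside is 321 mm.


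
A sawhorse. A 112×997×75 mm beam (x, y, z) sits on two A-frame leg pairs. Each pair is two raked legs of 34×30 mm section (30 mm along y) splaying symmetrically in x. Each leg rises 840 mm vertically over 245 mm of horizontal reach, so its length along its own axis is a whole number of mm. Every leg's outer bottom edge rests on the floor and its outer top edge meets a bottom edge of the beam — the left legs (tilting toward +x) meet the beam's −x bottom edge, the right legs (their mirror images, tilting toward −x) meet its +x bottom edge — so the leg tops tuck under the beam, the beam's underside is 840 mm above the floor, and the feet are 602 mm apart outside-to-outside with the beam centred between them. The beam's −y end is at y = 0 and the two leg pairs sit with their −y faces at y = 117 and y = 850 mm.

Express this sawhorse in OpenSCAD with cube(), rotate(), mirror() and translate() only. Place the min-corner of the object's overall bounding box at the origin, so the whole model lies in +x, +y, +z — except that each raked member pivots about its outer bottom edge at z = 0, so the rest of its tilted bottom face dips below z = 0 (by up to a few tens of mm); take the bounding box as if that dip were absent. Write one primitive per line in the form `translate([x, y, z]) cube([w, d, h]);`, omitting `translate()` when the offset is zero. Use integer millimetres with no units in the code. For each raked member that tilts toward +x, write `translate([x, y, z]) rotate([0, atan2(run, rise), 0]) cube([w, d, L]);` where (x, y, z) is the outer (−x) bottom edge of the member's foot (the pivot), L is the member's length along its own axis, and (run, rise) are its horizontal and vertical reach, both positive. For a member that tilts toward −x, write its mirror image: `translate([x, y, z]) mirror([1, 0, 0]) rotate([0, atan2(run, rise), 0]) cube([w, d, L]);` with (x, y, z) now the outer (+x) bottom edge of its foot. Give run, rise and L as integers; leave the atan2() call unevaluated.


translate([245, 0, 840]) cube([112, 997, 75]);
translate([0, 117, 0]) rotate([0, atan2(245, 840), 0]) cube([34, 30, 875]);
translate([602, 117, 0]) mirror([1, 0, 0]) rotate([0, atan2(245, 840), 0]) cube([34, 30, 875]);
translate([0, 850, 0]) rotate([0, atan2(245, 840), 0]) cube([34, 30, 875]);
translate([602, 850, 0]) mirror([1, 0, 0]) rotate([0, atan2(245, 840), 0]) cube([34, 30, 875]);


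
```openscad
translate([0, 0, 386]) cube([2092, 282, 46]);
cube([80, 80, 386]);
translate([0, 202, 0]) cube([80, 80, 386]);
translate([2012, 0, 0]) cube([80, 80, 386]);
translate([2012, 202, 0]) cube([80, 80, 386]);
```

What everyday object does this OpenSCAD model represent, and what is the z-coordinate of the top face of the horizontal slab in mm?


A bench. The seat-top height is 432 mm.

A long slab on four corner posts — a bench. The slab sits at z = 386 with thickness 46, so the top is 386 + 46 = 432 mm.


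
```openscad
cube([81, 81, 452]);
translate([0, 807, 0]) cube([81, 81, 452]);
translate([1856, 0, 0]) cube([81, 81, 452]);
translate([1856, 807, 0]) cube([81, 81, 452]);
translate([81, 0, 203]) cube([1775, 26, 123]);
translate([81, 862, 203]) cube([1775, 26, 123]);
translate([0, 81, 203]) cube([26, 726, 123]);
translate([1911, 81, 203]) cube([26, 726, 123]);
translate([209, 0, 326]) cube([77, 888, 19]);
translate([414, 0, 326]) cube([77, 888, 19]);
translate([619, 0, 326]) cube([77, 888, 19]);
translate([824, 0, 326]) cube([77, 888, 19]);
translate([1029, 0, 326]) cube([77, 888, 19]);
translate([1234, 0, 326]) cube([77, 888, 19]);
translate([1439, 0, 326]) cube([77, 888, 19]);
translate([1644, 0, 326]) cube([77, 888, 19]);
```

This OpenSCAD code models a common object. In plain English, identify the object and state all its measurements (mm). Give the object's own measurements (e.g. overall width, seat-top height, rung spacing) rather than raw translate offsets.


A bed frame 1937 mm long (x) by 888 mm wide (y). Four 81×81 mm corner posts, 452 mm tall, at the corners of the footprint. Four rails of 26 mm thickness and 123 mm height run between adjacent posts with their undersides at z = 203 mm, their outer faces flush with the outside of the frame (the two x-running rails run between the posts' inner faces; the two y-running rails run between the posts' inner faces). 8 slats, each 77 mm wide (x) and 19 mm thick, lie across the top of the two x-running rails, running the full 888 mm width of the frame in y; along x they sit between the end posts with a 128 mm gap after the −x posts and between neighbouring slats, leaving 135 mm before the +x posts.


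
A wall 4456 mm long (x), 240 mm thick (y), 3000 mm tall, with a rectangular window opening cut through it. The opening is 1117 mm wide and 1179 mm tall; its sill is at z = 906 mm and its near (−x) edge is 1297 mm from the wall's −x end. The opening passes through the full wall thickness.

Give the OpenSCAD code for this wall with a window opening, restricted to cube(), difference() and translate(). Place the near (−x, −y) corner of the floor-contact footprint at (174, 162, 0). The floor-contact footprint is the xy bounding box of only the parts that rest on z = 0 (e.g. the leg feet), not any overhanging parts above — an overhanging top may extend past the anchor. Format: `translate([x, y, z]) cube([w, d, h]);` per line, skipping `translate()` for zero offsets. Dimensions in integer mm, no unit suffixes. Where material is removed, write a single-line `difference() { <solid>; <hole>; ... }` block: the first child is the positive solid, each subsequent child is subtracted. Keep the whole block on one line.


difference() { translate([174, 162, 0]) cube([4456, 240, 3000]); translate([1471, 162, 906]) cube([1117, 240, 1179]); }


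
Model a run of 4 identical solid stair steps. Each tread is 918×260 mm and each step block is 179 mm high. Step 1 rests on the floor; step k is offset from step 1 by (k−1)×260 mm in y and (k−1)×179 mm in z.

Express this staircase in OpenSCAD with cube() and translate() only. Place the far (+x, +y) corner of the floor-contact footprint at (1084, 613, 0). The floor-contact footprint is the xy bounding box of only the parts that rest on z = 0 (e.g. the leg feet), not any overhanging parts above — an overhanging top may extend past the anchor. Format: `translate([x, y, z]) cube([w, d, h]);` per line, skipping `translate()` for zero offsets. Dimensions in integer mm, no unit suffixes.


translate([166, 353, 0]) cube([918, 260, 179]);
translate([166, 613, 179]) cube([918, 260, 179]);
translate([166, 873, 358]) cube([918, 260, 179]);
translate([166, 1133, 537]) cube([918, 260, 179]);


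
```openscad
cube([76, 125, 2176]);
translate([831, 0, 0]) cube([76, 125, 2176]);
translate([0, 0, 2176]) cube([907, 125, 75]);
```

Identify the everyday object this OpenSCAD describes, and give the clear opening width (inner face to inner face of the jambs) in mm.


A door frame. The clear opening width is 755 mm.

Two 2176 mm tall posts with a header on top — a door frame. The left jamb is 76 mm wide at x = 0; the right jamb starts at x = 831. The clear opening is 831 − 76 = 755 mm.


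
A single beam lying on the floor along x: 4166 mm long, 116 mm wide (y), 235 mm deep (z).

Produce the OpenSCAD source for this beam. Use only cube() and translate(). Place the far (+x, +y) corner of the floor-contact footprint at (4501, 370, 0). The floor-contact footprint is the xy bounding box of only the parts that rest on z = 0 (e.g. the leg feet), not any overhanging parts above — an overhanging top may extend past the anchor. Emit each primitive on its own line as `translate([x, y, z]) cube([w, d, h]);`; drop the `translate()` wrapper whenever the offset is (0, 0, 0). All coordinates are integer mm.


translate([335, 254, 0]) cube([4166, 116, 235]);


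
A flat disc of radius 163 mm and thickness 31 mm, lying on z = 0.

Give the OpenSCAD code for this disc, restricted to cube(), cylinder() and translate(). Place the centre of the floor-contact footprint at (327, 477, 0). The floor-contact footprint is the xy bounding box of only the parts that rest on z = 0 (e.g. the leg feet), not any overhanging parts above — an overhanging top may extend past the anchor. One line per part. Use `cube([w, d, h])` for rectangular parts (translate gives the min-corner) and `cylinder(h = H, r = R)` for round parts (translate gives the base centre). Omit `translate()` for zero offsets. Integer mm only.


translate([327, 477, 0]) cylinder(h = 31, r = 163);


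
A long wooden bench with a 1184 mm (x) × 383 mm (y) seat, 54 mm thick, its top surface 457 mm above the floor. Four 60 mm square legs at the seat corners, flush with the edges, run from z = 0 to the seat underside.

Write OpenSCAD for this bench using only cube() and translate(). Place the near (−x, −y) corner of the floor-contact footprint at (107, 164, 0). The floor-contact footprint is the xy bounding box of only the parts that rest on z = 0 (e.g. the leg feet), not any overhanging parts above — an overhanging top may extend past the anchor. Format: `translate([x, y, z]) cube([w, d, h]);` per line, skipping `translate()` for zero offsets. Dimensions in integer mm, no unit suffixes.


translate([107, 164, 403]) cube([1184, 383, 54]);
translate([107, 164, 0]) cube([60, 60, 403]);
translate([107, 487, 0]) cube([60, 60, 403]);
translate([1231, 164, 0]) cube([60, 60, 403]);
translate([1231, 487, 0]) cube([60, 60, 403]);


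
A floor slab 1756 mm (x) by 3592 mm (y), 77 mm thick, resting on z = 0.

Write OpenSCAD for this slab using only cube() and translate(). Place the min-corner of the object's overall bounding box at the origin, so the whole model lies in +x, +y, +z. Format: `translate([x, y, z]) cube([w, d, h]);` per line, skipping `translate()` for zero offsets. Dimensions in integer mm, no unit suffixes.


cube([1756, 3592, 77]);


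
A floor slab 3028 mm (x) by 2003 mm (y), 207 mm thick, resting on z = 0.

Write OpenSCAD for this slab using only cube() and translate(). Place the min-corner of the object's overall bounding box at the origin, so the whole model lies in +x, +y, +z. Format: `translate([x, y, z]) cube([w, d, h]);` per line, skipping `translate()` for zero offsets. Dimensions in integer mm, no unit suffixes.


cube([3028, 2003, 207]);


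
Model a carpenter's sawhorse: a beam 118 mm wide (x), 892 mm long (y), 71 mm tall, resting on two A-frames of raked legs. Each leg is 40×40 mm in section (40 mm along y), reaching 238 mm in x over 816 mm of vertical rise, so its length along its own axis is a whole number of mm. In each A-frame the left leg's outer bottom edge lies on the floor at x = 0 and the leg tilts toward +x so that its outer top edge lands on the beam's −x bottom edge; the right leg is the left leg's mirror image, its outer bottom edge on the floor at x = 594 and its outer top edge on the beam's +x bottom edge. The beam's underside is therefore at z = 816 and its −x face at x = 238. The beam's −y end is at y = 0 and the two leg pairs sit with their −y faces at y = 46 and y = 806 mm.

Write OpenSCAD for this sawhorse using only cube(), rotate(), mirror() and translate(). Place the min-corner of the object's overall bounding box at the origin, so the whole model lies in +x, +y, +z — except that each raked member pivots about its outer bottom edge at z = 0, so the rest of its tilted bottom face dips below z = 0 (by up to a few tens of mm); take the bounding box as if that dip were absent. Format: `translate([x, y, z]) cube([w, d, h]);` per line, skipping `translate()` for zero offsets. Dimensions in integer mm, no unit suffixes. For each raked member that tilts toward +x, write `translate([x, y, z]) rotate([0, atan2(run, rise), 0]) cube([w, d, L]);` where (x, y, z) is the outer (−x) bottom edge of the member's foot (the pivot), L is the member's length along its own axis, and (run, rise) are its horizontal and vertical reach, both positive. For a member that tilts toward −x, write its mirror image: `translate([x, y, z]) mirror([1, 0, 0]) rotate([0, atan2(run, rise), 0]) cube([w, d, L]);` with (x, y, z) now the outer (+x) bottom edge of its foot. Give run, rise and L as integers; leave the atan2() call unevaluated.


translate([238, 0, 816]) cube([118, 892, 71]);
translate([0, 46, 0]) rotate([0, atan2(238, 816), 0]) cube([40, 40, 850]);
translate([594, 46, 0]) mirror([1, 0, 0]) rotate([0, atan2(238, 816), 0]) cube([40, 40, 850]);
translate([0, 806, 0]) rotate([0, atan2(238, 816), 0]) cube([40, 40, 850]);
translate([594, 806, 0]) mirror([1, 0, 0]) rotate([0, atan2(238, 816), 0]) cube([40, 40, 850]);


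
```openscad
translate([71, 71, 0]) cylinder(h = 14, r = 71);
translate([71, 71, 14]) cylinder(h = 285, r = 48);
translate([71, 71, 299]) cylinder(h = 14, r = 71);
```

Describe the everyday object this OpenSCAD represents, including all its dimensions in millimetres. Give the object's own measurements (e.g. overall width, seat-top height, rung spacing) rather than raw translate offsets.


A spool: two coaxial disc flanges of radius 71 mm and thickness 14 mm, joined by a core cylinder of radius 48 mm and height 285 mm. The lower flange rests on z = 0 and the three cylinders share a vertical axis.


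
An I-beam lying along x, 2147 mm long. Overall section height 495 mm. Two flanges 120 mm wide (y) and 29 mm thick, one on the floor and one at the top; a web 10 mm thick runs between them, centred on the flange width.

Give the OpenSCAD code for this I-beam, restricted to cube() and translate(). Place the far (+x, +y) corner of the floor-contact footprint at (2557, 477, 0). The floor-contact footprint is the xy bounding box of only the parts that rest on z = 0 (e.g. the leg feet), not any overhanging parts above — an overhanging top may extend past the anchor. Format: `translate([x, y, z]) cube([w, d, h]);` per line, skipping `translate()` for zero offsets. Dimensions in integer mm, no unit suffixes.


translate([410, 357, 0]) cube([2147, 120, 29]);
translate([410, 412, 29]) cube([2147, 10, 437]);
translate([410, 357, 466]) cube([2147, 120, 29]);


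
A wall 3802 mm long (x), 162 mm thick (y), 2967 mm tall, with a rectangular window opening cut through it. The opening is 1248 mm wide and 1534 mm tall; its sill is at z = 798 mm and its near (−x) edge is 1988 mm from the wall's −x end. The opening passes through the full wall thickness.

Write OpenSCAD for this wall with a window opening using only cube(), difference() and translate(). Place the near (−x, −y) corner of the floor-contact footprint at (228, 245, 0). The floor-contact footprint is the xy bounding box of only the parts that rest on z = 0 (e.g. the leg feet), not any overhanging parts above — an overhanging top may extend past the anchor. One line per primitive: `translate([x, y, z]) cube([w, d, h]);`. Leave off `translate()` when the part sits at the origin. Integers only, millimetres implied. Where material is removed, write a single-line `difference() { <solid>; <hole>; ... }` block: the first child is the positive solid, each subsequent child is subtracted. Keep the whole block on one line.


difference() { translate([228, 245, 0]) cube([3802, 162, 2967]); translate([2216, 245, 798]) cube([1248, 162, 1534]); }


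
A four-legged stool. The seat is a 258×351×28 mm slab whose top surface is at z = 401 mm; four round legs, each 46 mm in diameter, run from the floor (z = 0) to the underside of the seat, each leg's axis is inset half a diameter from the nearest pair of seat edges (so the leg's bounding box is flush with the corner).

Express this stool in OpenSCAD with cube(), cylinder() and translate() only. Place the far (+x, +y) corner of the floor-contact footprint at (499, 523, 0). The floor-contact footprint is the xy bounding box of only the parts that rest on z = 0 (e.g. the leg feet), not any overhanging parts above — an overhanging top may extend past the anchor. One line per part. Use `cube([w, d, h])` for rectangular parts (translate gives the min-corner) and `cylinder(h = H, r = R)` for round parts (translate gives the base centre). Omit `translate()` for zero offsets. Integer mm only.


// leg_h = 401 - 28 = 373
translate([241, 172, 373]) cube([258, 351, 28]);
translate([264, 195, 0]) cylinder(h = 373, r = 23);
translate([476, 195, 0]) cylinder(h = 373, r = 23);
translate([264, 500, 0]) cylinder(h = 373, r = 23);
translate([476, 500, 0]) cylinder(h = 373, r = 23);


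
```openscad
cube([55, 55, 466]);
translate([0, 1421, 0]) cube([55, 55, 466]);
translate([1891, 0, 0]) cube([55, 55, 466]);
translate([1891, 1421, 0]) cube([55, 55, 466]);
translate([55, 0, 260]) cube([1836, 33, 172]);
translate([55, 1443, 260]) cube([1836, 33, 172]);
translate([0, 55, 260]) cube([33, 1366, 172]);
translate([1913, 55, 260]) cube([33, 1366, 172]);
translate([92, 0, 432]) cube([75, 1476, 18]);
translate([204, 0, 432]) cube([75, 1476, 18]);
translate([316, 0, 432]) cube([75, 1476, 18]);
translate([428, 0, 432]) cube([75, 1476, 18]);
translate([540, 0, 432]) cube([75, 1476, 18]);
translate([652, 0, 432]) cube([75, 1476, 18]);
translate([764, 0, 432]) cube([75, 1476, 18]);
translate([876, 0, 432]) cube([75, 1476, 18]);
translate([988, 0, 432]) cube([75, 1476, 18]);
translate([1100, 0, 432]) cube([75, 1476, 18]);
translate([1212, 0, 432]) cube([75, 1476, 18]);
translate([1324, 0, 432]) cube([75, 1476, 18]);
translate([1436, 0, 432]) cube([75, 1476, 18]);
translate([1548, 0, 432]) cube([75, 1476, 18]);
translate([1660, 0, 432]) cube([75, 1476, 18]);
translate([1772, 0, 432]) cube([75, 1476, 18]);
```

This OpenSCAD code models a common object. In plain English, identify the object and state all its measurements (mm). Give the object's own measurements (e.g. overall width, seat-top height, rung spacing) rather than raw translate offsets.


A bed frame 1946 mm long (x) by 1476 mm wide (y). Four 55×55 mm corner posts, 466 mm tall, at the corners of the footprint. Four rails of 33 mm thickness and 172 mm height run between adjacent posts with their undersides at z = 260 mm, their outer faces flush with the outside of the frame (the two x-running rails run between the posts' inner faces; the two y-running rails run between the posts' inner faces). 16 slats, each 75 mm wide (x) and 18 mm thick, lie across the top of the two x-running rails, running the full 1476 mm width of the frame in y; along x they sit between the end posts with a 37 mm gap after the −x posts and between neighbouring slats, leaving 44 mm before the +x posts.


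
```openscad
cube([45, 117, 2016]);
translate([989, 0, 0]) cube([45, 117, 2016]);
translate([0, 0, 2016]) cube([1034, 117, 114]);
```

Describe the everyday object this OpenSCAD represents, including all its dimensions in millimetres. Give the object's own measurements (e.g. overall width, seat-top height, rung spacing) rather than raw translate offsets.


A door frame. The clear opening is 944 mm wide and 2016 mm high. Two 45 mm wide jambs, 117 mm deep, stand either side of the opening from the floor to the top of the opening. A 114 mm thick head sits across the top of both jambs, spanning the full outside width of the frame.


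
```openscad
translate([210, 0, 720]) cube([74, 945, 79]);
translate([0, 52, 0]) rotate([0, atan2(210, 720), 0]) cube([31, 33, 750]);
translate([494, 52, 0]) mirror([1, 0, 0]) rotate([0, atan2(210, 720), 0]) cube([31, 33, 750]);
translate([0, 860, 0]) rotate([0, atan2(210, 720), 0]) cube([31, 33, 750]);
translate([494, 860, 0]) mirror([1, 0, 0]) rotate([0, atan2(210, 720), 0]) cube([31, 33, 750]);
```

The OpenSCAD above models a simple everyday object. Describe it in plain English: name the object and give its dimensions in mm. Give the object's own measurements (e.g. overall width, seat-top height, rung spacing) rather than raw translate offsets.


A sawhorse. A 74×945×79 mm beam (x, y, z) sits on two A-frame leg pairs. Each pair is two raked legs of 31×33 mm section (33 mm along y) splaying symmetrically in x. Each leg rises 720 mm vertically over 210 mm of horizontal reach and is 750 mm long along its own axis. Every leg's outer bottom edge rests on the floor and its outer top edge meets a bottom edge of the beam — the left legs (tilting toward +x) meet the beam's −x bottom edge, the right legs (their mirror images, tilting toward −x) meet its +x bottom edge — so the leg tops tuck under the beam, the beam's underside is 720 mm above the floor, and the feet are 494 mm apart outside-to-outside with the beam centred between them. The two leg pairs are set in 52 mm from either end of the beam.


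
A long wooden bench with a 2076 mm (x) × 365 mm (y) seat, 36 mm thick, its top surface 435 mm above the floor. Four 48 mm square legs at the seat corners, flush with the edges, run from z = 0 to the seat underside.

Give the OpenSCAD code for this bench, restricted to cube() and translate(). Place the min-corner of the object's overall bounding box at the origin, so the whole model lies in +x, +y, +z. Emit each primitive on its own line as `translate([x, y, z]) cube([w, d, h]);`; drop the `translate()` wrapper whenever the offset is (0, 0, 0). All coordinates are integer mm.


// leg_h = 435 − 36 = 399
translate([0, 0, 399]) cube([2076, 365, 36]);
cube([48, 48, 399]);
translate([0, 317, 0]) cube([48, 48, 399]);
translate([2028, 0, 0]) cube([48, 48, 399]);
translate([2028, 317, 0]) cube([48, 48, 399]);


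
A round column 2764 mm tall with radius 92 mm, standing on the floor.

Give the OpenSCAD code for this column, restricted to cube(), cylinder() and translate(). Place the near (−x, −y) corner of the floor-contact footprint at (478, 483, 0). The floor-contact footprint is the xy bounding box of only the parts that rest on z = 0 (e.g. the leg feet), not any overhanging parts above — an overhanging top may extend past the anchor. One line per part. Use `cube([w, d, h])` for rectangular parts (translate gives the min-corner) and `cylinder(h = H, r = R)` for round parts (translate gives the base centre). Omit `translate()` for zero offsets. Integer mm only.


translate([570, 575, 0]) cylinder(h = 2764, r = 92);


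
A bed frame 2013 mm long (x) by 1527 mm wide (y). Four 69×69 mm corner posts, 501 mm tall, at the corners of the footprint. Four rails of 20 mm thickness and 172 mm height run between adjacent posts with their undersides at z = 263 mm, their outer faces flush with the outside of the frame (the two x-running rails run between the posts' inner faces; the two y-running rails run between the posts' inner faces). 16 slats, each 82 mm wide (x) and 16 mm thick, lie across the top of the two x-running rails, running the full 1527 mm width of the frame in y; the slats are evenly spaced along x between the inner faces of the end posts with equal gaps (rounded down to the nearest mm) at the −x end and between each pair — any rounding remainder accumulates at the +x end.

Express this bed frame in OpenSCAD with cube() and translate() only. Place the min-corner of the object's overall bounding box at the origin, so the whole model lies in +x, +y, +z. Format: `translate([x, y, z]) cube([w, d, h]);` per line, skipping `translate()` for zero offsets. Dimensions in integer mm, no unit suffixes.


cube([69, 69, 501]);
translate([0, 1458, 0]) cube([69, 69, 501]);
translate([1944, 0, 0]) cube([69, 69, 501]);
translate([1944, 1458, 0]) cube([69, 69, 501]);
translate([69, 0, 263]) cube([1875, 20, 172]);
translate([69, 1507, 263]) cube([1875, 20, 172]);
translate([0, 69, 263]) cube([20, 1389, 172]);
translate([1993, 69, 263]) cube([20, 1389, 172]);
translate([102, 0, 435]) cube([82, 1527, 16]);
translate([217, 0, 435]) cube([82, 1527, 16]);
translate([332, 0, 435]) cube([82, 1527, 16]);
translate([447, 0, 435]) cube([82, 1527, 16]);
translate([562, 0, 435]) cube([82, 1527, 16]);
translate([677, 0, 435]) cube([82, 1527, 16]);
translate([792, 0, 435]) cube([82, 1527, 16]);
translate([907, 0, 435]) cube([82, 1527, 16]);
translate([1022, 0, 435]) cube([82, 1527, 16]);
translate([1137, 0, 435]) cube([82, 1527, 16]);
translate([1252, 0, 435]) cube([82, 1527, 16]);
translate([1367, 0, 435]) cube([82, 1527, 16]);
translate([1482, 0, 435]) cube([82, 1527, 16]);
translate([1597, 0, 435]) cube([82, 1527, 16]);
translate([1712, 0, 435]) cube([82, 1527, 16]);
translate([1827, 0, 435]) cube([82, 1527, 16]);


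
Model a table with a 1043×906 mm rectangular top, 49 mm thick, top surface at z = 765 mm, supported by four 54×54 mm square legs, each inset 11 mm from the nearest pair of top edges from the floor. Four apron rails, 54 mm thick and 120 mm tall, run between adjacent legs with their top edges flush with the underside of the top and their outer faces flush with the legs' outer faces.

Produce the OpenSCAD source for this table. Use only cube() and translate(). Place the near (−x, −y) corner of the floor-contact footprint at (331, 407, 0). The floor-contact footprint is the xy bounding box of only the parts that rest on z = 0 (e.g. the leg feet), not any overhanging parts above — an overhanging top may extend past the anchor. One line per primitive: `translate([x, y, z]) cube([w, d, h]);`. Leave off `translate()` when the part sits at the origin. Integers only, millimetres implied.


translate([320, 396, 716]) cube([1043, 906, 49]);
translate([331, 407, 0]) cube([54, 54, 716]);
translate([1298, 407, 0]) cube([54, 54, 716]);
translate([331, 1237, 0]) cube([54, 54, 716]);
translate([1298, 1237, 0]) cube([54, 54, 716]);
translate([385, 407, 596]) cube([913, 54, 120]);
translate([385, 1237, 596]) cube([913, 54, 120]);
translate([331, 461, 596]) cube([54, 776, 120]);
translate([1298, 461, 596]) cube([54, 776, 120]);


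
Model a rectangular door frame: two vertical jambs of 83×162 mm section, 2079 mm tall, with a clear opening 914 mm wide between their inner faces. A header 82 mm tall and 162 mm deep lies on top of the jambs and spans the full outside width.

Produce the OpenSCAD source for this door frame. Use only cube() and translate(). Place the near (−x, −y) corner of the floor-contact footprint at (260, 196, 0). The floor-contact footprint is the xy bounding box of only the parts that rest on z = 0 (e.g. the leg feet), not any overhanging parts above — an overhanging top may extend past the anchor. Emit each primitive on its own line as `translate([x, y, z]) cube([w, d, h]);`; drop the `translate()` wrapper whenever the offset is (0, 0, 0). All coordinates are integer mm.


translate([260, 196, 0]) cube([83, 162, 2079]);
translate([1257, 196, 0]) cube([83, 162, 2079]);
translate([260, 196, 2079]) cube([1080, 162, 82]);


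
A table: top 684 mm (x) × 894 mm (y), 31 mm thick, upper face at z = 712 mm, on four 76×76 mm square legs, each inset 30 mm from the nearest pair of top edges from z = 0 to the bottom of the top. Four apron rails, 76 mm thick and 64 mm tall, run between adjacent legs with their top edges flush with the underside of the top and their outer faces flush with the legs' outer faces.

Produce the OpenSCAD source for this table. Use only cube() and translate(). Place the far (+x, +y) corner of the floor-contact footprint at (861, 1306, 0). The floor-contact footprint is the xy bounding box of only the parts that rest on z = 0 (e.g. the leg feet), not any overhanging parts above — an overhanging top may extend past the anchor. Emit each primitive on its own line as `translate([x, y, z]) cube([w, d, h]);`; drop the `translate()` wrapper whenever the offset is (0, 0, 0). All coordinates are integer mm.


// leg_h = 712 - 31 = 681
// apron z = 681 - 64 = 617
translate([207, 442, 681]) cube([684, 894, 31]);
translate([237, 472, 0]) cube([76, 76, 681]);
translate([785, 472, 0]) cube([76, 76, 681]);
translate([237, 1230, 0]) cube([76, 76, 681]);
translate([785, 1230, 0]) cube([76, 76, 681]);
translate([313, 472, 617]) cube([472, 76, 64]);
translate([313, 1230, 617]) cube([472, 76, 64]);
translate([237, 548, 617]) cube([76, 682, 64]);
translate([785, 548, 617]) cube([76, 682, 64]);


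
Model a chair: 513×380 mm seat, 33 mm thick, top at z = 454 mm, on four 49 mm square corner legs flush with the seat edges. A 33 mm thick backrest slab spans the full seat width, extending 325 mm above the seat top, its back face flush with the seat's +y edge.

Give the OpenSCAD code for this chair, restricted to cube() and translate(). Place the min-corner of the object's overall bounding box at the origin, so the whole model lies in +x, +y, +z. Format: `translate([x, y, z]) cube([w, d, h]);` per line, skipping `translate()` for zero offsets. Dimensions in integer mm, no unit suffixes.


translate([0, 0, 421]) cube([513, 380, 33]);
cube([49, 49, 421]);
translate([464, 0, 0]) cube([49, 49, 421]);
translate([0, 331, 0]) cube([49, 49, 421]);
translate([464, 331, 0]) cube([49, 49, 421]);
translate([0, 347, 454]) cube([513, 33, 325]);


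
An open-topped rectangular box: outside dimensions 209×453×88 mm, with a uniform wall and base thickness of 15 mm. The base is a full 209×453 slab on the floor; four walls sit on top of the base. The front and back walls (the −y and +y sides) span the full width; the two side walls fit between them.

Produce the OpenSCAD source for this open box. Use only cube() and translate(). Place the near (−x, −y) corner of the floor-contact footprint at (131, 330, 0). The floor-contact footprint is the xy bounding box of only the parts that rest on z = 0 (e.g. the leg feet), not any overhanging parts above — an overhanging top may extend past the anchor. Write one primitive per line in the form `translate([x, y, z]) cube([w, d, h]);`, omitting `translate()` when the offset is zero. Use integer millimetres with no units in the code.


translate([131, 330, 0]) cube([209, 453, 15]);
translate([131, 330, 15]) cube([209, 15, 73]);
translate([131, 768, 15]) cube([209, 15, 73]);
translate([131, 345, 15]) cube([15, 423, 73]);
translate([325, 345, 15]) cube([15, 423, 73]);


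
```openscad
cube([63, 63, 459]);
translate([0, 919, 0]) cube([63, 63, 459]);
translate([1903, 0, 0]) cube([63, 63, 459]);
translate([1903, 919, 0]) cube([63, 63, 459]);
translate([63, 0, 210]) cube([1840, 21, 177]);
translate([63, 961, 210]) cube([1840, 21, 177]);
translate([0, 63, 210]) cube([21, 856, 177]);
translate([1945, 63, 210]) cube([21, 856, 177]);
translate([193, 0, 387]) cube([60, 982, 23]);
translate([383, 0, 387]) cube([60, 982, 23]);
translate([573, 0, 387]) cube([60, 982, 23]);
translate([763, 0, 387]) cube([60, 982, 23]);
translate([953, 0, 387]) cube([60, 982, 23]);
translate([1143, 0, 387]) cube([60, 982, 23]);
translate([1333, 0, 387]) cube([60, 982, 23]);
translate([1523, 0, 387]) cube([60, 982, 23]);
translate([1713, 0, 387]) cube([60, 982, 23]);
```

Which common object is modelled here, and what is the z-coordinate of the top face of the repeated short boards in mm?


A bed frame. The slat-top height is 410 mm.

Four posts, four rails, and a row of slats — a bed frame. Slats sit on the rails at z = 210 + 177 = 387; with slat thickness 23, the top is 410 mm.


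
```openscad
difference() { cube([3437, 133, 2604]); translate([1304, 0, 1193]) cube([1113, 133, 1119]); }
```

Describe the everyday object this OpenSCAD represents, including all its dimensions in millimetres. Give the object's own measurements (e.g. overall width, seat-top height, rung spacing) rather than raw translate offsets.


A wall 3437 mm long (x), 133 mm thick (y), 2604 mm tall, with a rectangular window opening cut through it. The opening is 1113 mm wide and 1119 mm tall; its sill is at z = 1193 mm and its near (−x) edge is 1304 mm from the wall's −x end. The opening passes through the full wall thickness.
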